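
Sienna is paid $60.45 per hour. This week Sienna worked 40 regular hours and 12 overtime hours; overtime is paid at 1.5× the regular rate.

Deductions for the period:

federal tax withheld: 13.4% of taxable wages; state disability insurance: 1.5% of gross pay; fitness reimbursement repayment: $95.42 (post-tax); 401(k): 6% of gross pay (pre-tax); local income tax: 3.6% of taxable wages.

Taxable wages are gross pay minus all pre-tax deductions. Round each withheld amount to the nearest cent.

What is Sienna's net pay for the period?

$2,587.44

Regular pay: 40 × $60.45 = $2,418.00
Overtime pay: 12 × $60.45 × 1.5 = $1,088.10
Gross pay = $2,418.00 + $1,088.10 = $3,506.10
401(k): $3,506.10 × 0.06 = $210.37
Taxable wages = $3,506.10 − $210.37 = $3,295.73
Local income tax: $3,295.73 × 0.036 = $118.65
Federal tax withheld: $3,295.73 × 0.134 = $441.63
State disability insurance: $3,506.10 × 0.015 = $52.59
Fitness reimbursement repayment: $95.42
Total deductions = $210.37 + $118.65 + $441.63 + $52.59 + $95.42 = $918.66
Net pay = $3,506.10 − $918.66 = $2,587.44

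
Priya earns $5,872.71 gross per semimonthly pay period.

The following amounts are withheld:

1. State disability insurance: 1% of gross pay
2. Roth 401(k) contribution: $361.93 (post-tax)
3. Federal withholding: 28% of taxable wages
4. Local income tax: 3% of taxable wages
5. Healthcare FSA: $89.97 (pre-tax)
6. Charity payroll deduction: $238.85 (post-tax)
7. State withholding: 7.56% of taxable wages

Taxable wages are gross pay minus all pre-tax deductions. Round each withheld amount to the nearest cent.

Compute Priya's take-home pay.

$2,893.40

Healthcare FSA: $89.97
Taxable wages = $5,872.71 − $89.97 = $5,782.74
Local income tax: $5,782.74 × 0.03 = $173.48
Federal withholding: $5,782.74 × 0.28 = $1,619.17
State withholding: $5,782.74 × 0.0756 = $437.18
State disability insurance: $5,872.71 × 0.01 = $58.73
Roth 401(k) contribution: $361.93
Charity payroll deduction: $238.85
Total deductions = $89.97 + $173.48 + $1,619.17 + $437.18 + $58.73 + $361.93 + $238.85 = $2,979.31
Net pay = $5,872.71 − $2,979.31 = $2,893.40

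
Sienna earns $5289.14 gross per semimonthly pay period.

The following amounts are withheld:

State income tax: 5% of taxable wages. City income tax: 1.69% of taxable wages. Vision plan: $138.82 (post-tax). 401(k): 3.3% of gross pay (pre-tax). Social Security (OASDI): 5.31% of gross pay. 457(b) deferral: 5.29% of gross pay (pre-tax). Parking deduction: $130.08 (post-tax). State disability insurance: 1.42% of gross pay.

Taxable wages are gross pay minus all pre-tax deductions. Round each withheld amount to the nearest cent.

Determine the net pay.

401(k): $5289.14 × 0.033 = $174.54
457(b) deferral: $5289.14 × 0.0529 = $279.80
Pre-tax total = $174.54 + $279.80 = $454.34
Taxable wages = $5289.14 − $454.34 = $4834.80
City income tax: $4834.80 × 0.0169 = $81.71
State income tax: $4834.80 × 0.05 = $241.74
State disability insurance: $5289.14 × 0.0142 = $75.11
Social Security (OASDI): $5289.14 × 0.0531 = $280.85
Parking deduction: $130.08
Vision plan: $138.82
Total deductions = $174.54 + $279.80 + $81.71 + $241.74 + $75.11 + $280.85 + $130.08 + $138.82 = $1402.65
Net pay = $5289.14 − $1402.65 = $3886.49

$3886.49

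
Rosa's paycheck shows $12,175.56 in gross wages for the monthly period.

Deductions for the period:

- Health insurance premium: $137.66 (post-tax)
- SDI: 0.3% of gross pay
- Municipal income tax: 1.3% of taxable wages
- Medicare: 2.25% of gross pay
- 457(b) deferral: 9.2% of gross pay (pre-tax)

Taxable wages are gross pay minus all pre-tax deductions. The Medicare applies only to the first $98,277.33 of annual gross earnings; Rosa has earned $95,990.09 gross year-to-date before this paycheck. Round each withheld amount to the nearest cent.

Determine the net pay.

$10,686.04

457(b) deferral: $12,175.56 × 0.092 = $1,120.15
Taxable wages = $12,175.56 − $1,120.15 = $11,055.41
Municipal income tax: $11,055.41 × 0.013 = $143.72
Medicare: only $98,277.33 − $95,990.09 = $2,287.24 of this check is subject → $2,287.24 × 0.0225 = $51.46
SDI: $12,175.56 × 0.003 = $36.53
Health insurance premium: $137.66
Total deductions = $1,120.15 + $143.72 + $51.46 + $36.53 + $137.66 = $1,489.52
Net pay = $12,175.56 − $1,489.52 = $10,686.04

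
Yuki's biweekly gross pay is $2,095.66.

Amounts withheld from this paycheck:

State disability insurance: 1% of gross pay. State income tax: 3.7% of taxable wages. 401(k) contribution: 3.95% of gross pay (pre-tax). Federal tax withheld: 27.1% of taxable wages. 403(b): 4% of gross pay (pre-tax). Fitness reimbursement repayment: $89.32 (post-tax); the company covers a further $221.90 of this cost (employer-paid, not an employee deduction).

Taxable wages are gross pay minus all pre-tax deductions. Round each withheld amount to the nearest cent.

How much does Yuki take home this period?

$1,224.63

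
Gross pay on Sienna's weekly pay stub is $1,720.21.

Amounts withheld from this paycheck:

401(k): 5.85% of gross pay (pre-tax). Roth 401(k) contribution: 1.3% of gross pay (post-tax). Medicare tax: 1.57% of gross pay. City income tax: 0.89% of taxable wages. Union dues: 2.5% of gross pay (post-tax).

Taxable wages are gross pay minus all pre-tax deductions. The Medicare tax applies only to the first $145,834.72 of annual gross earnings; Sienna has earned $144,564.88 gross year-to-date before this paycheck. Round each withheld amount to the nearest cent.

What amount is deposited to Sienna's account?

$1,519.86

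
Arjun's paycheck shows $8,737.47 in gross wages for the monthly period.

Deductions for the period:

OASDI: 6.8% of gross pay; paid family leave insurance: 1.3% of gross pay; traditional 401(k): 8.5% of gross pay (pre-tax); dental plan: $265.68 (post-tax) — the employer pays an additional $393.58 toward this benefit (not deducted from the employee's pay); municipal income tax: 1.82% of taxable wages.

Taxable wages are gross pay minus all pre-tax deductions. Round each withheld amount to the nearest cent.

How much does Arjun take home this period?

$6,875.86

Traditional 401(k): $8,737.47 × 0.085 = $742.68
Taxable wages = $8,737.47 − $742.68 = $7,994.79
Municipal income tax: $7,994.79 × 0.0182 = $145.51
OASDI: $8,737.47 × 0.068 = $594.15
Paid family leave insurance: $8,737.47 × 0.013 = $113.59
Dental plan: $265.68
(Employer's $393.58 toward dental plan is not withheld from the employee.)
Total deductions = $742.68 + $145.51 + $594.15 + $113.59 + $265.68 = $1,861.61
Net pay = $8,737.47 − $1,861.61 = $6,875.86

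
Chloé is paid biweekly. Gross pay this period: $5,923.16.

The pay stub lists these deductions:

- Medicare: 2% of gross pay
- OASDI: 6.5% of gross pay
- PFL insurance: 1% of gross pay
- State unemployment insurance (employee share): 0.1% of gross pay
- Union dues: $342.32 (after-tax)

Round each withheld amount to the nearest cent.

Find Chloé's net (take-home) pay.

$5,012.22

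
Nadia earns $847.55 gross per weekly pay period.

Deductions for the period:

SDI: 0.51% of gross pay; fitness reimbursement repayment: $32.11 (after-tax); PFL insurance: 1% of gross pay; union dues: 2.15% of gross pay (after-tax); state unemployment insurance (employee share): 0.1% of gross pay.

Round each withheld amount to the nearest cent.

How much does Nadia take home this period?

SDI: $847.55 × 0.0051 = $4.32
State unemployment insurance (employee share): $847.55 × 0.001 = $0.85
PFL insurance: $847.55 × 0.01 = $8.48
Union dues: $847.55 × 0.0215 = $18.22
Fitness reimbursement repayment: $32.11
Total deductions = $4.32 + $0.85 + $8.48 + $18.22 + $32.11 = $63.98
Net pay = $847.55 − $63.98 = $783.57

$783.57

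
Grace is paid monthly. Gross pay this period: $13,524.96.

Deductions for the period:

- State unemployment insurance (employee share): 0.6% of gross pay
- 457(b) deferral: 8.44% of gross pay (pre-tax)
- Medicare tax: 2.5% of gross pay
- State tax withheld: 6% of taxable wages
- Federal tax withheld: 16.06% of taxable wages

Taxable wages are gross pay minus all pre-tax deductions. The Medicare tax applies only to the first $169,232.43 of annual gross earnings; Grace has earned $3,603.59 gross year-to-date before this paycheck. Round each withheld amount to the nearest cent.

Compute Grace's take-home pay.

$9,232.39

457(b) deferral: $13,524.96 × 0.0844 = $1,141.51
Taxable wages = $13,524.96 − $1,141.51 = $12,383.45
Federal tax withheld: $12,383.45 × 0.1606 = $1,988.78
State tax withheld: $12,383.45 × 0.06 = $743.01
Medicare tax: cap not yet reached, full $13,524.96 is subject → $13,524.96 × 0.025 = $338.12
State unemployment insurance (employee share): $13,524.96 × 0.006 = $81.15
Total deductions = $1,141.51 + $1,988.78 + $743.01 + $338.12 + $81.15 = $4,292.57
Net pay = $13,524.96 − $4,292.57 = $9,232.39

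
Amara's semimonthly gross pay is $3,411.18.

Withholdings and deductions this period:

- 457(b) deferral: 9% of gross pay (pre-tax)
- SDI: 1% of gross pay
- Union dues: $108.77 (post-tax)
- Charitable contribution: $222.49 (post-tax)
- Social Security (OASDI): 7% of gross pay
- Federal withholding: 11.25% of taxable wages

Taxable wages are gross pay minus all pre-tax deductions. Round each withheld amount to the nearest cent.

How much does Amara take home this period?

457(b) deferral: $3,411.18 × 0.09 = $307.01
Taxable wages = $3,411.18 − $307.01 = $3,104.17
Federal withholding: $3,104.17 × 0.1125 = $349.22
SDI: $3,411.18 × 0.01 = $34.11
Social Security (OASDI): $3,411.18 × 0.07 = $238.78
Charitable contribution: $222.49
Union dues: $108.77
Total deductions = $307.01 + $349.22 + $34.11 + $238.78 + $222.49 + $108.77 = $1,260.38
Net pay = $3,411.18 − $1,260.38 = $2,150.80

$2,150.80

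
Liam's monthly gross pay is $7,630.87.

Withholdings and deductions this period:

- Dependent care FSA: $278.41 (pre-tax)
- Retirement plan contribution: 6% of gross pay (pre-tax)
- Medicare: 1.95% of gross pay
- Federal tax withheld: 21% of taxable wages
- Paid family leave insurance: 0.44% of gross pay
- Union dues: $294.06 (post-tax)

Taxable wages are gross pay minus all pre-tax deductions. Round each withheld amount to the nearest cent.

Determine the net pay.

$4,970.30

Retirement plan contribution: $7,630.87 × 0.06 = $457.85
Dependent care FSA: $278.41
Pre-tax total = $457.85 + $278.41 = $736.26
Taxable wages = $7,630.87 − $736.26 = $6,894.61
Federal tax withheld: $6,894.61 × 0.21 = $1,447.87
Medicare: $7,630.87 × 0.0195 = $148.80
Paid family leave insurance: $7,630.87 × 0.0044 = $33.58
Union dues: $294.06
Total deductions = $457.85 + $278.41 + $1,447.87 + $148.80 + $33.58 + $294.06 = $2,660.57
Net pay = $7,630.87 − $2,660.57 = $4,970.30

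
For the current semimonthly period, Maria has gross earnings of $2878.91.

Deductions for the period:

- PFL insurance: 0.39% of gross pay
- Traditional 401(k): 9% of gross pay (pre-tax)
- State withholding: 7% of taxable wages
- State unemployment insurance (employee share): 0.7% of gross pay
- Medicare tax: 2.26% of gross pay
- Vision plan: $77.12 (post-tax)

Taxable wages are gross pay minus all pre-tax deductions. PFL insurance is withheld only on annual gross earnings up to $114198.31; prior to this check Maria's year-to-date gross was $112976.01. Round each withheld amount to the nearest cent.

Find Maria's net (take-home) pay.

Traditional 401(k): $2878.91 × 0.09 = $259.10
Taxable wages = $2878.91 − $259.10 = $2619.81
State withholding: $2619.81 × 0.07 = $183.39
PFL insurance: only $114198.31 − $112976.01 = $1222.30 of this check is subject → $1222.30 × 0.0039 = $4.77
State unemployment insurance (employee share): $2878.91 × 0.007 = $20.15
Medicare tax: $2878.91 × 0.0226 = $65.06
Vision plan: $77.12
Total deductions = $259.10 + $183.39 + $4.77 + $20.15 + $65.06 + $77.12 = $609.59
Net pay = $2878.91 − $609.59 = $2269.32

$2269.32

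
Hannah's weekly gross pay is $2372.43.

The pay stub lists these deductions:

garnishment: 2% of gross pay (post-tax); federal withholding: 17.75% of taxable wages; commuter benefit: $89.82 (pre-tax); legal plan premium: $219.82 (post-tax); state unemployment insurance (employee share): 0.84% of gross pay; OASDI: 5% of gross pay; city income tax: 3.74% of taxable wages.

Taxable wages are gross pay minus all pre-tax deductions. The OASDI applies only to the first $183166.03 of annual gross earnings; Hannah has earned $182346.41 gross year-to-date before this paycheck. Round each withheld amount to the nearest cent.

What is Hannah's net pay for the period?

$1463.90

Commuter benefit: $89.82
Taxable wages = $2372.43 − $89.82 = $2282.61
Federal withholding: $2282.61 × 0.1775 = $405.16
City income tax: $2282.61 × 0.0374 = $85.37
OASDI: only $183166.03 − $182346.41 = $819.62 of this check is subject → $819.62 × 0.05 = $40.98
State unemployment insurance (employee share): $2372.43 × 0.0084 = $19.93
Garnishment: $2372.43 × 0.02 = $47.45
Legal plan premium: $219.82
Total deductions = $89.82 + $405.16 + $85.37 + $40.98 + $19.93 + $47.45 + $219.82 = $908.53
Net pay = $2372.43 − $908.53 = $1463.90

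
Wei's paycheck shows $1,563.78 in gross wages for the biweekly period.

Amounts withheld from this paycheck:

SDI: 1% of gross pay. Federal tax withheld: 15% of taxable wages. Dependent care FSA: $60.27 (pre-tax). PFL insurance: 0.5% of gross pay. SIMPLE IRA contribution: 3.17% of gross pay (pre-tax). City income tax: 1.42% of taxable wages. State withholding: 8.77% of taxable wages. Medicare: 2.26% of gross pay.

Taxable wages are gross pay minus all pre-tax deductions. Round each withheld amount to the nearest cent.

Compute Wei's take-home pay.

SIMPLE IRA contribution: $1,563.78 × 0.0317 = $49.57
Dependent care FSA: $60.27
Pre-tax total = $49.57 + $60.27 = $109.84
Taxable wages = $1,563.78 − $109.84 = $1,453.94
City income tax: $1,453.94 × 0.0142 = $20.65
State withholding: $1,453.94 × 0.0877 = $127.51
Federal tax withheld: $1,453.94 × 0.15 = $218.09
Medicare: $1,563.78 × 0.0226 = $35.34
PFL insurance: $1,563.78 × 0.005 = $7.82
SDI: $1,563.78 × 0.01 = $15.64
Total deductions = $49.57 + $60.27 + $20.65 + $127.51 + $218.09 + $35.34 + $7.82 + $15.64 = $534.89
Net pay = $1,563.78 − $534.89 = $1,028.89

$1,028.89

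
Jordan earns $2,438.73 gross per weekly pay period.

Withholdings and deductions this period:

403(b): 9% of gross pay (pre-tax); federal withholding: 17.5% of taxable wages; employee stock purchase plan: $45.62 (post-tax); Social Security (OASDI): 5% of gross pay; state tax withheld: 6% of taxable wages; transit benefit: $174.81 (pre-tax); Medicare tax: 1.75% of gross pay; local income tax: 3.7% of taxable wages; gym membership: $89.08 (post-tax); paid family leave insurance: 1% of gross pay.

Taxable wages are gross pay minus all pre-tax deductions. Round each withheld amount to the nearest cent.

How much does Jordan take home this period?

$1,164.63

403(b): $2,438.73 × 0.09 = $219.49
Transit benefit: $174.81
Pre-tax total = $219.49 + $174.81 = $394.30
Taxable wages = $2,438.73 − $394.30 = $2,044.43
State tax withheld: $2,044.43 × 0.06 = $122.67
Local income tax: $2,044.43 × 0.037 = $75.64
Federal withholding: $2,044.43 × 0.175 = $357.78
Social Security (OASDI): $2,438.73 × 0.05 = $121.94
Medicare tax: $2,438.73 × 0.0175 = $42.68
Paid family leave insurance: $2,438.73 × 0.01 = $24.39
Employee stock purchase plan: $45.62
Gym membership: $89.08
Total deductions = $219.49 + $174.81 + $122.67 + $75.64 + $357.78 + $121.94 + $42.68 + $24.39 + $45.62 + $89.08 = $1,274.10
Net pay = $2,438.73 − $1,274.10 = $1,164.63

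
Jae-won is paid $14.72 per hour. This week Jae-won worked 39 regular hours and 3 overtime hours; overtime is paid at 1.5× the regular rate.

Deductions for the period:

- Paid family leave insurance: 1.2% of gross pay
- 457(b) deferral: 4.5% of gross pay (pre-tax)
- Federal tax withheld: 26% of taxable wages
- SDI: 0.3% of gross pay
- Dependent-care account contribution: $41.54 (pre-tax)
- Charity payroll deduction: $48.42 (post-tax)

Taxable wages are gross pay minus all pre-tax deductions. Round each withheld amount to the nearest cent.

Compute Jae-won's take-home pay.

$363.76

Regular pay: 39 × $14.72 = $574.08
Overtime pay: 3 × $14.72 × 1.5 = $66.24
Gross pay = $574.08 + $66.24 = $640.32
457(b) deferral: $640.32 × 0.045 = $28.81
Dependent-care account contribution: $41.54
Pre-tax total = $28.81 + $41.54 = $70.35
Taxable wages = $640.32 − $70.35 = $569.97
Federal tax withheld: $569.97 × 0.26 = $148.19
Paid family leave insurance: $640.32 × 0.012 = $7.68
SDI: $640.32 × 0.003 = $1.92
Charity payroll deduction: $48.42
Total deductions = $28.81 + $41.54 + $148.19 + $7.68 + $1.92 + $48.42 = $276.56
Net pay = $640.32 − $276.56 = $363.76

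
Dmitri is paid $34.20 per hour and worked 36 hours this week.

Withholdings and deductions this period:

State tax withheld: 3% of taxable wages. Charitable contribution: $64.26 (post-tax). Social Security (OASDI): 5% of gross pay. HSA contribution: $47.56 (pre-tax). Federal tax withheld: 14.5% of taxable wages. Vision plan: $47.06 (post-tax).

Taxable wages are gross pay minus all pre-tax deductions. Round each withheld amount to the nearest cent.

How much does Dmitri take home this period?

Gross pay: 36 × $34.20 = $1,231.20
HSA contribution: $47.56
Taxable wages = $1,231.20 − $47.56 = $1,183.64
Federal tax withheld: $1,183.64 × 0.145 = $171.63
State tax withheld: $1,183.64 × 0.03 = $35.51
Social Security (OASDI): $1,231.20 × 0.05 = $61.56
Vision plan: $47.06
Charitable contribution: $64.26
Total deductions = $47.56 + $171.63 + $35.51 + $61.56 + $47.06 + $64.26 = $427.58
Net pay = $1,231.20 − $427.58 = $803.62

$803.62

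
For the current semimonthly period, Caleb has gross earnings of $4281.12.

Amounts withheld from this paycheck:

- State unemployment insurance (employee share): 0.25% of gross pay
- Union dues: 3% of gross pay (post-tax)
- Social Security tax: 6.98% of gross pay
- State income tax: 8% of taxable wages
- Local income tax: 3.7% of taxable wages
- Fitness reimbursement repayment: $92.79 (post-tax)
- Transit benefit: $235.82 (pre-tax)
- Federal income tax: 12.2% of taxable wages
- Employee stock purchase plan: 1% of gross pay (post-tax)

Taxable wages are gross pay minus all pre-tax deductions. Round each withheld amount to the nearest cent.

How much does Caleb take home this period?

$2504.92

Transit benefit: $235.82
Taxable wages = $4281.12 − $235.82 = $4045.30
Federal income tax: $4045.30 × 0.122 = $493.53
Local income tax: $4045.30 × 0.037 = $149.68
State income tax: $4045.30 × 0.08 = $323.62
State unemployment insurance (employee share): $4281.12 × 0.0025 = $10.70
Social Security tax: $4281.12 × 0.0698 = $298.82
Union dues: $4281.12 × 0.03 = $128.43
Fitness reimbursement repayment: $92.79
Employee stock purchase plan: $4281.12 × 0.01 = $42.81
Total deductions = $235.82 + $493.53 + $149.68 + $323.62 + $10.70 + $298.82 + $128.43 + $92.79 + $42.81 = $1776.20
Net pay = $4281.12 − $1776.20 = $2504.92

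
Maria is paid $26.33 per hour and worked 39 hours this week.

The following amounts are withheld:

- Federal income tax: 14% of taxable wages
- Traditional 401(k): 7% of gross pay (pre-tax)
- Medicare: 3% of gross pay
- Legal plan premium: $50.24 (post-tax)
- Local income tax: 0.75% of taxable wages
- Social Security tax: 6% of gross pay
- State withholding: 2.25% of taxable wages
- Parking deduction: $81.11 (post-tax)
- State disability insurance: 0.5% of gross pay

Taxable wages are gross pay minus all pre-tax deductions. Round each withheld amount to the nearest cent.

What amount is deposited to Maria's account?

$563.74

Gross pay: 39 × $26.33 = $1026.87
Traditional 401(k): $1026.87 × 0.07 = $71.88
Taxable wages = $1026.87 − $71.88 = $954.99
State withholding: $954.99 × 0.0225 = $21.49
Local income tax: $954.99 × 0.0075 = $7.16
Federal income tax: $954.99 × 0.14 = $133.70
Social Security tax: $1026.87 × 0.06 = $61.61
State disability insurance: $1026.87 × 0.005 = $5.13
Medicare: $1026.87 × 0.03 = $30.81
Legal plan premium: $50.24
Parking deduction: $81.11
Total deductions = $71.88 + $21.49 + $7.16 + $133.70 + $61.61 + $5.13 + $30.81 + $50.24 + $81.11 = $463.13
Net pay = $1026.87 − $463.13 = $563.74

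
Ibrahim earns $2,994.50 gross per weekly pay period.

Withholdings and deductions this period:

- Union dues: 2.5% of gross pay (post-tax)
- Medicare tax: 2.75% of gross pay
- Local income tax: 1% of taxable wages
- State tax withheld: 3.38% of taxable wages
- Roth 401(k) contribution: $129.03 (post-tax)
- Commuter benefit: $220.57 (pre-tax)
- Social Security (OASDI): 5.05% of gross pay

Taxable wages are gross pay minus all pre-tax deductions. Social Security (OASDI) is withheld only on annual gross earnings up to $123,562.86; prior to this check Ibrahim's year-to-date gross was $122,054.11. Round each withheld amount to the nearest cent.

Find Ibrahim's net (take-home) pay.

$2,290.00

Commuter benefit: $220.57
Taxable wages = $2,994.50 − $220.57 = $2,773.93
State tax withheld: $2,773.93 × 0.0338 = $93.76
Local income tax: $2,773.93 × 0.01 = $27.74
Medicare tax: $2,994.50 × 0.0275 = $82.35
Social Security (OASDI): only $123,562.86 − $122,054.11 = $1,508.75 of this check is subject → $1,508.75 × 0.0505 = $76.19
Union dues: $2,994.50 × 0.025 = $74.86
Roth 401(k) contribution: $129.03
Total deductions = $220.57 + $93.76 + $27.74 + $82.35 + $76.19 + $74.86 + $129.03 = $704.50
Net pay = $2,994.50 − $704.50 = $2,290.00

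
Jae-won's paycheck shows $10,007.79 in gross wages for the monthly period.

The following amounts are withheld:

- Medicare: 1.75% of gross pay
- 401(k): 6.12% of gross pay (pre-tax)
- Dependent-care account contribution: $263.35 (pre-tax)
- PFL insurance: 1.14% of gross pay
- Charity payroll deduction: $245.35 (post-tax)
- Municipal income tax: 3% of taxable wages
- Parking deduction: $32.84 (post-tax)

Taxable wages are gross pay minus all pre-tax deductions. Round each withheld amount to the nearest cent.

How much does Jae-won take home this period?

$8,290.58

401(k): $10,007.79 × 0.0612 = $612.48
Dependent-care account contribution: $263.35
Pre-tax total = $612.48 + $263.35 = $875.83
Taxable wages = $10,007.79 − $875.83 = $9,131.96
Municipal income tax: $9,131.96 × 0.03 = $273.96
PFL insurance: $10,007.79 × 0.0114 = $114.09
Medicare: $10,007.79 × 0.0175 = $175.14
Charity payroll deduction: $245.35
Parking deduction: $32.84
Total deductions = $612.48 + $263.35 + $273.96 + $114.09 + $175.14 + $245.35 + $32.84 = $1,717.21
Net pay = $10,007.79 − $1,717.21 = $8,290.58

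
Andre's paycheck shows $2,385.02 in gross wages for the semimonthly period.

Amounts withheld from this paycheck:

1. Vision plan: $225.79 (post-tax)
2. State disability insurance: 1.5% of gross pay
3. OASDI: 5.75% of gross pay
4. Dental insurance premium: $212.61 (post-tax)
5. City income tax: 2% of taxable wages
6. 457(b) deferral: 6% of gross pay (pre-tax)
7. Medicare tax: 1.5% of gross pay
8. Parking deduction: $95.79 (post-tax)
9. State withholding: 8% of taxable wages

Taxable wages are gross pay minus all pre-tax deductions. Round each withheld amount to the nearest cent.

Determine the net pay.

457(b) deferral: $2,385.02 × 0.06 = $143.10
Taxable wages = $2,385.02 − $143.10 = $2,241.92
State withholding: $2,241.92 × 0.08 = $179.35
City income tax: $2,241.92 × 0.02 = $44.84
Medicare tax: $2,385.02 × 0.015 = $35.78
State disability insurance: $2,385.02 × 0.015 = $35.78
OASDI: $2,385.02 × 0.0575 = $137.14
Vision plan: $225.79
Parking deduction: $95.79
Dental insurance premium: $212.61
Total deductions = $143.10 + $179.35 + $44.84 + $35.78 + $35.78 + $137.14 + $225.79 + $95.79 + $212.61 = $1,110.18
Net pay = $2,385.02 − $1,110.18 = $1,274.84

$1,274.84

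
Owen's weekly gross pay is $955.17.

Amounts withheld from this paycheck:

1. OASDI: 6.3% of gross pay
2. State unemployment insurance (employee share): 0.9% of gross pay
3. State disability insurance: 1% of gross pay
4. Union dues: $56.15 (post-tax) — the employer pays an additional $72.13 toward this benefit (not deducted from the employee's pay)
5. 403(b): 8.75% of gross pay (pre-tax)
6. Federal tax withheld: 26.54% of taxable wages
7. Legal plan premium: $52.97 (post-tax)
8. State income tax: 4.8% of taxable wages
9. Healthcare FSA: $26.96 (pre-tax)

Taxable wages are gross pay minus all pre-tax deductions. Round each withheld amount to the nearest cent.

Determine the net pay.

403(b): $955.17 × 0.0875 = $83.58
Healthcare FSA: $26.96
Pre-tax total = $83.58 + $26.96 = $110.54
Taxable wages = $955.17 − $110.54 = $844.63
Federal tax withheld: $844.63 × 0.2654 = $224.16
State income tax: $844.63 × 0.048 = $40.54
State unemployment insurance (employee share): $955.17 × 0.009 = $8.60
State disability insurance: $955.17 × 0.01 = $9.55
OASDI: $955.17 × 0.063 = $60.18
Union dues: $56.15
Legal plan premium: $52.97
(Employer's $72.13 toward union dues is not withheld from the employee.)
Total deductions = $83.58 + $26.96 + $224.16 + $40.54 + $8.60 + $9.55 + $60.18 + $56.15 + $52.97 = $562.69
Net pay = $955.17 − $562.69 = $392.48

$392.48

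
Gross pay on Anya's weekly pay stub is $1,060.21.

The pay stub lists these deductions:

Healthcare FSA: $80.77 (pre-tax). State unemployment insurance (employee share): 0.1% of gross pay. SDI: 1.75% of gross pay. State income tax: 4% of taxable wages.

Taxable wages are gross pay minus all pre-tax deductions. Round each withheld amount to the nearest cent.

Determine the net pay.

Healthcare FSA: $80.77
Taxable wages = $1,060.21 − $80.77 = $979.44
State income tax: $979.44 × 0.04 = $39.18
State unemployment insurance (employee share): $1,060.21 × 0.001 = $1.06
SDI: $1,060.21 × 0.0175 = $18.55
Total deductions = $80.77 + $39.18 + $1.06 + $18.55 = $139.56
Net pay = $1,060.21 − $139.56 = $920.65

$920.65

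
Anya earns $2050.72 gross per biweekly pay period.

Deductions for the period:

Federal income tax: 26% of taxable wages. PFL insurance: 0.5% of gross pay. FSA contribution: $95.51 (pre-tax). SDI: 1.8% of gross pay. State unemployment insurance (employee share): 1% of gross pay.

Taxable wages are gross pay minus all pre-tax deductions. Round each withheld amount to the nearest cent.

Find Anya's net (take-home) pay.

FSA contribution: $95.51
Taxable wages = $2050.72 − $95.51 = $1955.21
Federal income tax: $1955.21 × 0.26 = $508.35
SDI: $2050.72 × 0.018 = $36.91
State unemployment insurance (employee share): $2050.72 × 0.01 = $20.51
PFL insurance: $2050.72 × 0.005 = $10.25
Total deductions = $95.51 + $508.35 + $36.91 + $20.51 + $10.25 = $671.53
Net pay = $2050.72 − $671.53 = $1379.19

$1379.19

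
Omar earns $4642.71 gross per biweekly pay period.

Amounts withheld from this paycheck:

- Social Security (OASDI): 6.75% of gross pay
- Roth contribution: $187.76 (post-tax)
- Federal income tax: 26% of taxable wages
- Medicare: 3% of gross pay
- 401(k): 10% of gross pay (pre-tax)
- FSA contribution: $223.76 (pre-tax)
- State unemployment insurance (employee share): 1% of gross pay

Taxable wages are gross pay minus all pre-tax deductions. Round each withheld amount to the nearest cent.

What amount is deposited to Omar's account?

$2239.61

FSA contribution: $223.76
401(k): $4642.71 × 0.1 = $464.27
Pre-tax total = $223.76 + $464.27 = $688.03
Taxable wages = $4642.71 − $688.03 = $3954.68
Federal income tax: $3954.68 × 0.26 = $1028.22
State unemployment insurance (employee share): $4642.71 × 0.01 = $46.43
Medicare: $4642.71 × 0.03 = $139.28
Social Security (OASDI): $4642.71 × 0.0675 = $313.38
Roth contribution: $187.76
Total deductions = $223.76 + $464.27 + $1028.22 + $46.43 + $139.28 + $313.38 + $187.76 = $2403.10
Net pay = $4642.71 − $2403.10 = $2239.61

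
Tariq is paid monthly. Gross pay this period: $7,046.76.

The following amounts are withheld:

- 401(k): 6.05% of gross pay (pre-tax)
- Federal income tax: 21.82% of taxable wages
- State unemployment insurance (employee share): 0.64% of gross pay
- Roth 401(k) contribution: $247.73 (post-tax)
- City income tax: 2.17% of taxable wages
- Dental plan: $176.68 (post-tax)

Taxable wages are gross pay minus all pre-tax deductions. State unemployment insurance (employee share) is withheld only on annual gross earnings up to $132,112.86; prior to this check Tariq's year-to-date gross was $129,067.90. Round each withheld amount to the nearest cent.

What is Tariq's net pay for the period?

401(k): $7,046.76 × 0.0605 = $426.33
Taxable wages = $7,046.76 − $426.33 = $6,620.43
Federal income tax: $6,620.43 × 0.2182 = $1,444.58
City income tax: $6,620.43 × 0.0217 = $143.66
State unemployment insurance (employee share): only $132,112.86 − $129,067.90 = $3,044.96 of this check is subject → $3,044.96 × 0.0064 = $19.49
Dental plan: $176.68
Roth 401(k) contribution: $247.73
Total deductions = $426.33 + $1,444.58 + $143.66 + $19.49 + $176.68 + $247.73 = $2,458.47
Net pay = $7,046.76 − $2,458.47 = $4,588.29

$4,588.29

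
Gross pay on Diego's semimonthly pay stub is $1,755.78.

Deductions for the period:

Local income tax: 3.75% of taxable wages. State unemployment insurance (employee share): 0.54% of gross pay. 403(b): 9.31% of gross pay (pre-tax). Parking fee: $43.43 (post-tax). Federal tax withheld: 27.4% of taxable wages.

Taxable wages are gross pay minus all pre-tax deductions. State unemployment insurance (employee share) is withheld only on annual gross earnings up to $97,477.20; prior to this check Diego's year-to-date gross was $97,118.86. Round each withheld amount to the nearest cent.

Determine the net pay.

$1,050.94

403(b): $1,755.78 × 0.0931 = $163.46
Taxable wages = $1,755.78 − $163.46 = $1,592.32
Federal tax withheld: $1,592.32 × 0.274 = $436.30
Local income tax: $1,592.32 × 0.0375 = $59.71
State unemployment insurance (employee share): only $97,477.20 − $97,118.86 = $358.34 of this check is subject → $358.34 × 0.0054 = $1.94
Parking fee: $43.43
Total deductions = $163.46 + $436.30 + $59.71 + $1.94 + $43.43 = $704.84
Net pay = $1,755.78 − $704.84 = $1,050.94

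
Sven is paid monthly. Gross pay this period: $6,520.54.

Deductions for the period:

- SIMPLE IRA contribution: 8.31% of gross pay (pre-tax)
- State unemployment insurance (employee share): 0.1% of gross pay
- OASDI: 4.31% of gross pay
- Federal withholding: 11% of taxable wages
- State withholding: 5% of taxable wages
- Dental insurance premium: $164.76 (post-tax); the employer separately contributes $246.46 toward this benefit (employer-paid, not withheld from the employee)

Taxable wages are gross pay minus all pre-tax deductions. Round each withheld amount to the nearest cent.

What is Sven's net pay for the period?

SIMPLE IRA contribution: $6,520.54 × 0.0831 = $541.86
Taxable wages = $6,520.54 − $541.86 = $5,978.68
Federal withholding: $5,978.68 × 0.11 = $657.65
State withholding: $5,978.68 × 0.05 = $298.93
State unemployment insurance (employee share): $6,520.54 × 0.001 = $6.52
OASDI: $6,520.54 × 0.0431 = $281.04
Dental insurance premium: $164.76
(Employer's $246.46 toward dental insurance premium is not withheld from the employee.)
Total deductions = $541.86 + $657.65 + $298.93 + $6.52 + $281.04 + $164.76 = $1,950.76
Net pay = $6,520.54 − $1,950.76 = $4,569.78

$4,569.78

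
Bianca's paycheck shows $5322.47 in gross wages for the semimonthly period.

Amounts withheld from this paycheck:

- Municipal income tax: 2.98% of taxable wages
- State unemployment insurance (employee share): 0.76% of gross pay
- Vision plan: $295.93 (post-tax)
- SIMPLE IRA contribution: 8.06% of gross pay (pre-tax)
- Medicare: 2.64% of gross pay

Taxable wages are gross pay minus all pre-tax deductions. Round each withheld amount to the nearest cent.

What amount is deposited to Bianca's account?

SIMPLE IRA contribution: $5322.47 × 0.0806 = $428.99
Taxable wages = $5322.47 − $428.99 = $4893.48
Municipal income tax: $4893.48 × 0.0298 = $145.83
State unemployment insurance (employee share): $5322.47 × 0.0076 = $40.45
Medicare: $5322.47 × 0.0264 = $140.51
Vision plan: $295.93
Total deductions = $428.99 + $145.83 + $40.45 + $140.51 + $295.93 = $1051.71
Net pay = $5322.47 − $1051.71 = $4270.76

$4270.76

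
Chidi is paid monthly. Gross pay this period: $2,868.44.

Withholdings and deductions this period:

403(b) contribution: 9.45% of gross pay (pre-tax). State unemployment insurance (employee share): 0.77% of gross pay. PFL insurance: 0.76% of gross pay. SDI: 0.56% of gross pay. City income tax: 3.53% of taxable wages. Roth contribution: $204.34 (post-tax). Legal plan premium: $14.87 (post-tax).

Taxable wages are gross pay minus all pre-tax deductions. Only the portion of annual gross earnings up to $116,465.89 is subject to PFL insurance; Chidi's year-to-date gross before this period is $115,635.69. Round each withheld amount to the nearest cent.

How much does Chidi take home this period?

$2,242.01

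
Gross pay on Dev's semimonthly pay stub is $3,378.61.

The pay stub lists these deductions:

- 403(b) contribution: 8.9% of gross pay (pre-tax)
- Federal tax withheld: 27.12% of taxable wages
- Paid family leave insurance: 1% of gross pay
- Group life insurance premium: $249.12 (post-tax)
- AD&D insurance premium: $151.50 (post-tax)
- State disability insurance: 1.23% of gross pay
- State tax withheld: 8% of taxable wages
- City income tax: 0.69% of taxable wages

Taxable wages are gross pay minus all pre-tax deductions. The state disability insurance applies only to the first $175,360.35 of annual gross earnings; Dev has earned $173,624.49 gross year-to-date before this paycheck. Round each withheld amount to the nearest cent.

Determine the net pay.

403(b) contribution: $3,378.61 × 0.089 = $300.70
Taxable wages = $3,378.61 − $300.70 = $3,077.91
Federal tax withheld: $3,077.91 × 0.2712 = $834.73
State tax withheld: $3,077.91 × 0.08 = $246.23
City income tax: $3,077.91 × 0.0069 = $21.24
Paid family leave insurance: $3,378.61 × 0.01 = $33.79
State disability insurance: only $175,360.35 − $173,624.49 = $1,735.86 of this check is subject → $1,735.86 × 0.0123 = $21.35
Group life insurance premium: $249.12
AD&D insurance premium: $151.50
Total deductions = $300.70 + $834.73 + $246.23 + $21.24 + $33.79 + $21.35 + $249.12 + $151.50 = $1,858.66
Net pay = $3,378.61 − $1,858.66 = $1,519.95

$1,519.95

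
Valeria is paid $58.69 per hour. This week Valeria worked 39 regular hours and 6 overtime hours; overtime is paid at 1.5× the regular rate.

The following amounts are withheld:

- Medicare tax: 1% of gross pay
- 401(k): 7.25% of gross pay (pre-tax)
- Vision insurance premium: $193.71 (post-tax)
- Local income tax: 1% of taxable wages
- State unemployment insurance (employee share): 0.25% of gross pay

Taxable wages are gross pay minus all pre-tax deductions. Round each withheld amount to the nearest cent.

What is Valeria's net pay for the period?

Regular pay: 39 × $58.69 = $2288.91
Overtime pay: 6 × $58.69 × 1.5 = $528.21
Gross pay = $2288.91 + $528.21 = $2817.12
401(k): $2817.12 × 0.0725 = $204.24
Taxable wages = $2817.12 − $204.24 = $2612.88
Local income tax: $2612.88 × 0.01 = $26.13
State unemployment insurance (employee share): $2817.12 × 0.0025 = $7.04
Medicare tax: $2817.12 × 0.01 = $28.17
Vision insurance premium: $193.71
Total deductions = $204.24 + $26.13 + $7.04 + $28.17 + $193.71 = $459.29
Net pay = $2817.12 − $459.29 = $2357.83

$2357.83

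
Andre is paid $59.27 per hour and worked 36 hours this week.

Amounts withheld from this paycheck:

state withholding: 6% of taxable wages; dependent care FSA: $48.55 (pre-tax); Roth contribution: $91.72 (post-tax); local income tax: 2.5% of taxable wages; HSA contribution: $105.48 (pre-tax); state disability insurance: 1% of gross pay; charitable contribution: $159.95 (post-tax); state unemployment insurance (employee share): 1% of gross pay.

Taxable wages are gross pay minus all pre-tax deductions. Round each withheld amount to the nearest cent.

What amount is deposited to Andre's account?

Gross pay: 36 × $59.27 = $2,133.72
Dependent care FSA: $48.55
HSA contribution: $105.48
Pre-tax total = $48.55 + $105.48 = $154.03
Taxable wages = $2,133.72 − $154.03 = $1,979.69
Local income tax: $1,979.69 × 0.025 = $49.49
State withholding: $1,979.69 × 0.06 = $118.78
State unemployment insurance (employee share): $2,133.72 × 0.01 = $21.34
State disability insurance: $2,133.72 × 0.01 = $21.34
Charitable contribution: $159.95
Roth contribution: $91.72
Total deductions = $48.55 + $105.48 + $49.49 + $118.78 + $21.34 + $21.34 + $159.95 + $91.72 = $616.65
Net pay = $2,133.72 − $616.65 = $1,517.07

$1,517.07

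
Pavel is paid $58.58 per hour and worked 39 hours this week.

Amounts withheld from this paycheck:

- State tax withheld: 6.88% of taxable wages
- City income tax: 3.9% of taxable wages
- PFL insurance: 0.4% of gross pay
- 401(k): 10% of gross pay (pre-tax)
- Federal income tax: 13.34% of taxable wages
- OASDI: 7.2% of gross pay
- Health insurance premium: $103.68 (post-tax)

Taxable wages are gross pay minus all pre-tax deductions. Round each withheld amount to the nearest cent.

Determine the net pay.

Gross pay: 39 × $58.58 = $2,284.62
401(k): $2,284.62 × 0.1 = $228.46
Taxable wages = $2,284.62 − $228.46 = $2,056.16
Federal income tax: $2,056.16 × 0.1334 = $274.29
State tax withheld: $2,056.16 × 0.0688 = $141.46
City income tax: $2,056.16 × 0.039 = $80.19
OASDI: $2,284.62 × 0.072 = $164.49
PFL insurance: $2,284.62 × 0.004 = $9.14
Health insurance premium: $103.68
Total deductions = $228.46 + $274.29 + $141.46 + $80.19 + $164.49 + $9.14 + $103.68 = $1,001.71
Net pay = $2,284.62 − $1,001.71 = $1,282.91

$1,282.91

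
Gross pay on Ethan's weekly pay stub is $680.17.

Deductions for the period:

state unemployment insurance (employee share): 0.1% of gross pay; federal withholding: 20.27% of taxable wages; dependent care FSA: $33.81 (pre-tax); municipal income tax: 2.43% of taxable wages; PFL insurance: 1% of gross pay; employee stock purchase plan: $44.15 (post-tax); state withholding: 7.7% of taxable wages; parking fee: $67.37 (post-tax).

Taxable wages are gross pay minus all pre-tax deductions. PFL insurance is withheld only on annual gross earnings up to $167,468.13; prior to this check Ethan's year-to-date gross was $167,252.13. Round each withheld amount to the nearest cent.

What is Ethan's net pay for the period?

$335.50

Dependent care FSA: $33.81
Taxable wages = $680.17 − $33.81 = $646.36
State withholding: $646.36 × 0.077 = $49.77
Municipal income tax: $646.36 × 0.0243 = $15.71
Federal withholding: $646.36 × 0.2027 = $131.02
State unemployment insurance (employee share): $680.17 × 0.001 = $0.68
PFL insurance: only $167,468.13 − $167,252.13 = $216.00 of this check is subject → $216.00 × 0.01 = $2.16
Parking fee: $67.37
Employee stock purchase plan: $44.15
Total deductions = $33.81 + $49.77 + $15.71 + $131.02 + $0.68 + $2.16 + $67.37 + $44.15 = $344.67
Net pay = $680.17 − $344.67 = $335.50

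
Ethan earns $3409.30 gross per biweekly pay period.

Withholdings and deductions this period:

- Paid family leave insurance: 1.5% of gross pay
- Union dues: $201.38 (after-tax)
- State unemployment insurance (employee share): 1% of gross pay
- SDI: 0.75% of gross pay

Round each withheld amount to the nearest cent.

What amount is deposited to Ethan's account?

SDI: $3409.30 × 0.0075 = $25.57
State unemployment insurance (employee share): $3409.30 × 0.01 = $34.09
Paid family leave insurance: $3409.30 × 0.015 = $51.14
Union dues: $201.38
Total deductions = $25.57 + $34.09 + $51.14 + $201.38 = $312.18
Net pay = $3409.30 − $312.18 = $3097.12

$3097.12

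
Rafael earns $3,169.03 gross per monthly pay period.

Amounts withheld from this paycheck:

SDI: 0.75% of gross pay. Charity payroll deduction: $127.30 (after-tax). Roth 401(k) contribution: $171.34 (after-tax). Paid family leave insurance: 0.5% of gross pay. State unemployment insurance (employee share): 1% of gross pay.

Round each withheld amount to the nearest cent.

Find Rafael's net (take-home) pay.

$2,799.08

SDI: $3,169.03 × 0.0075 = $23.77
State unemployment insurance (employee share): $3,169.03 × 0.01 = $31.69
Paid family leave insurance: $3,169.03 × 0.005 = $15.85
Charity payroll deduction: $127.30
Roth 401(k) contribution: $171.34
Total deductions = $23.77 + $31.69 + $15.85 + $127.30 + $171.34 = $369.95
Net pay = $3,169.03 − $369.95 = $2,799.08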